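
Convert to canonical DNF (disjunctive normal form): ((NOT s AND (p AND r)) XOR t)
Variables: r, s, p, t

(NOT r AND NOT s AND NOT p AND t) OR (NOT r AND NOT s AND p AND t) OR (NOT r AND s AND NOT p AND t) OR (NOT r AND s AND p AND t) OR (r AND NOT s AND NOT p AND t) OR (r AND NOT s AND p AND NOT t) OR (r AND s AND NOT p AND t) OR (r AND s AND p AND t)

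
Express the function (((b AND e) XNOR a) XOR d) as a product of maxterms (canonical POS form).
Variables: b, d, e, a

ΠM(1, 3, 4, 6, 9, 10, 12, 15) = (b OR d OR e OR NOT a) AND (b OR d OR NOT e OR NOT a) AND (b OR NOT d OR e OR a) AND (b OR NOT d OR NOT e OR a) AND (NOT b OR d OR e OR NOT a) AND (NOT b OR d OR NOT e OR a) AND (NOT b OR NOT d OR e OR a) AND (NOT b OR NOT d OR NOT e OR NOT a)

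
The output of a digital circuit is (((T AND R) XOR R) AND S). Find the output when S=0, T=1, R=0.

Substituting: (((1 AND 0) XOR 0) AND 0)
= 0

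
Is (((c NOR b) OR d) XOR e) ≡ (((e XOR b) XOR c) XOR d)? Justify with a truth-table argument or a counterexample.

No. Counterexample: with e=0, c=0, b=0, d=0, Expression 1 = 1 but Expression 2 = 0.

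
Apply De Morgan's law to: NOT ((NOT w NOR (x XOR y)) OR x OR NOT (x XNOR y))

NOT (NOT w NOR (x XOR y)) AND NOT x AND (x XNOR y)
De Morgan's: NOT(OR of terms) = AND of negations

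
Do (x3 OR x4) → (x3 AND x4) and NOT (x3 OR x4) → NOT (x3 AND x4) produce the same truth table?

No, Inverse is not equivalent to original (counterexample: x3=0, x4=1)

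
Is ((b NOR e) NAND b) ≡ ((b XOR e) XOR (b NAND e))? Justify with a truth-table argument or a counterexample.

No. Counterexample: with e=0, b=1, Expression 1 = 1 but Expression 2 = 0.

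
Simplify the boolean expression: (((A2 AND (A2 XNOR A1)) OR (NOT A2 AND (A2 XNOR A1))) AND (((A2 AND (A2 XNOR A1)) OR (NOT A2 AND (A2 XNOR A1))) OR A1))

By absorption (E AND (E OR v) = E) then distribution ((E AND v) OR (E AND NOT v) = E):
= (A2 XNOR A1)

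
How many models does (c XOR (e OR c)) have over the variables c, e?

Satisfying assignments: (0,1)
Count: 1 out of 4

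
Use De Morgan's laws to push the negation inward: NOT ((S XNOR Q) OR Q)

NOT (S XNOR Q) AND NOT Q
De Morgan's: NOT(OR of terms) = AND of negations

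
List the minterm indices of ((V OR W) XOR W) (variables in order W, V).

Σm(1) = (NOT W AND V)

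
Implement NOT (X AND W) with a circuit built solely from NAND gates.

(((X NAND W) NAND (X NAND W)) NAND ((X NAND W) NAND (X NAND W)))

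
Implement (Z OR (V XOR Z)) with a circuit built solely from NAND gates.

((Z NAND Z) NAND (((V NAND (V NAND Z)) NAND (Z NAND (V NAND Z))) NAND ((V NAND (V NAND Z)) NAND (Z NAND (V NAND Z)))))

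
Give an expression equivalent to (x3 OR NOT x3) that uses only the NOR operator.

((x3 NOR (x3 NOR x3)) NOR (x3 NOR (x3 NOR x3)))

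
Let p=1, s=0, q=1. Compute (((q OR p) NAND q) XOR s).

Substituting: (((1 OR 1) NAND 1) XOR 0)
= 0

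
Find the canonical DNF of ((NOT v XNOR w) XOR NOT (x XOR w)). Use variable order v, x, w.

(NOT v AND NOT x AND NOT w) OR (NOT v AND NOT x AND w) OR (v AND x AND NOT w) OR (v AND x AND w)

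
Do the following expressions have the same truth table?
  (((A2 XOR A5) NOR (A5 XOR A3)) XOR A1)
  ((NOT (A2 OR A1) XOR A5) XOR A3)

No. Counterexample: with A5=0, A2=1, A3=0, A1=1, Expression 1 = 1 but Expression 2 = 0.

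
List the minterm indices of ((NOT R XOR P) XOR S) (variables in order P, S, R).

Σm(0, 3, 5, 6) = (NOT P AND NOT S AND NOT R) OR (NOT P AND S AND R) OR (P AND NOT S AND R) OR (P AND S AND NOT R)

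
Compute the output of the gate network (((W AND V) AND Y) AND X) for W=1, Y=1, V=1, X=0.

Substituting: (((1 AND 1) AND 1) AND 0)
= 0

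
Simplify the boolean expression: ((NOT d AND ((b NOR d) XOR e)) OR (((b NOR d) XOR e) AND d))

By distribution ((E AND v) OR (E AND NOT v) = E):
= ((b NOR d) XOR e)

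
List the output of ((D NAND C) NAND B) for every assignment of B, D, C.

B | D | C | Output
------------------
0 | 0 | 0 | 1
0 | 0 | 1 | 1
0 | 1 | 0 | 1
0 | 1 | 1 | 1
1 | 0 | 0 | 0
1 | 0 | 1 | 0
1 | 1 | 0 | 0
1 | 1 | 1 | 1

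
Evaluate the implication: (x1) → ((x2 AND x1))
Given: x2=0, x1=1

Antecedent (x1) = 1; consequent ((x2 AND x1)) = 0.
1 → 0 = 0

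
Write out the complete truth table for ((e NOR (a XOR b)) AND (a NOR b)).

b | a | e | Output
------------------
0 | 0 | 0 | 1
0 | 0 | 1 | 0
0 | 1 | 0 | 0
0 | 1 | 1 | 0
1 | 0 | 0 | 0
1 | 0 | 1 | 0
1 | 1 | 0 | 0
1 | 1 | 1 | 0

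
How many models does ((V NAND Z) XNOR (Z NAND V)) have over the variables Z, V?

Satisfying assignments: (0,0), (0,1), (1,0), (1,1)
Count: 4 out of 4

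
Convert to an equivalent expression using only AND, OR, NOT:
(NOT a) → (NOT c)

a OR (NOT c)
(Implication elimination: A → B = NOT A OR B)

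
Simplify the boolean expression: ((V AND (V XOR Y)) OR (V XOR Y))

By absorption (E OR (E AND v) = E):
= (V XOR Y)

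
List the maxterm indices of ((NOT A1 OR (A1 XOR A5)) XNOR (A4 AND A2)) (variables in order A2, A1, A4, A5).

ΠM(0, 1, 2, 3, 4, 6, 8, 9, 12, 15) = (A2 OR A1 OR A4 OR A5) AND (A2 OR A1 OR A4 OR NOT A5) AND (A2 OR A1 OR NOT A4 OR A5) AND (A2 OR A1 OR NOT A4 OR NOT A5) AND (A2 OR NOT A1 OR A4 OR A5) AND (A2 OR NOT A1 OR NOT A4 OR A5) AND (NOT A2 OR A1 OR A4 OR A5) AND (NOT A2 OR A1 OR A4 OR NOT A5) AND (NOT A2 OR NOT A1 OR A4 OR A5) AND (NOT A2 OR NOT A1 OR NOT A4 OR NOT A5)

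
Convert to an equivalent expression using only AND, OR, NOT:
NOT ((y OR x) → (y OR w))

(y OR x) AND NOT (y OR w)
(Negated implication: NOT(A → B) = A AND NOT B)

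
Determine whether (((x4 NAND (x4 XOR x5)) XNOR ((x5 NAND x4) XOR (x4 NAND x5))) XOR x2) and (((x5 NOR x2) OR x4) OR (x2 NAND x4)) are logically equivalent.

No. Counterexample: with x5=0, x4=0, x2=0, Expression 1 = 0 but Expression 2 = 1.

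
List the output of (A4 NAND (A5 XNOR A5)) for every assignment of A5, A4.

A5 | A4 | Output
----------------
0 | 0 | 1
0 | 1 | 0
1 | 0 | 1
1 | 1 | 0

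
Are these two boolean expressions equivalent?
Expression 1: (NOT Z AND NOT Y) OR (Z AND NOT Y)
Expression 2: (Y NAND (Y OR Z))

Yes, they are equivalent — the two output columns agree on all 4 assignments:
Z | Y | Expression 1 | Expression 2
-----------------------------------
0 | 0 | 1 | 1
0 | 1 | 0 | 0
1 | 0 | 1 | 1
1 | 1 | 0 | 0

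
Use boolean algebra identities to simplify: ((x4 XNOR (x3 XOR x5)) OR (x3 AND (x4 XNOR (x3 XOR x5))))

By absorption (E OR (E AND v) = E):
= (x4 XNOR (x3 XOR x5))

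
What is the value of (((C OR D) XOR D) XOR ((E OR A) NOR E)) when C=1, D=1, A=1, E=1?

Substituting: (((1 OR 1) XOR 1) XOR ((1 OR 1) NOR 1))
= 0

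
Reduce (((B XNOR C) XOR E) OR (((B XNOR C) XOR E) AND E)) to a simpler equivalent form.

By absorption (E OR (E AND v) = E):
= ((B XNOR C) XOR E)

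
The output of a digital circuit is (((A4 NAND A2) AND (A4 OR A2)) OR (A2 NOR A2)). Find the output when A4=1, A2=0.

Substituting: (((1 NAND 0) AND (1 OR 0)) OR (0 NOR 0))
= 1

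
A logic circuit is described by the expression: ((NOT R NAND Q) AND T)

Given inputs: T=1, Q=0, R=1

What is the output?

Substituting: ((NOT 1 NAND 0) AND 1)
= 1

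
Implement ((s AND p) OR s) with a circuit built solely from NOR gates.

((((s NOR s) NOR (p NOR p)) NOR s) NOR (((s NOR s) NOR (p NOR p)) NOR s))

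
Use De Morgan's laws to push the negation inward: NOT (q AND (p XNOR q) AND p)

NOT q OR NOT (p XNOR q) OR NOT p
De Morgan's: NOT(AND of terms) = OR of negations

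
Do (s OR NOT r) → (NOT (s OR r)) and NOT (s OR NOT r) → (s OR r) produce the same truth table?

No, Inverse is not equivalent to original (counterexample: r=0, s=1, p=0)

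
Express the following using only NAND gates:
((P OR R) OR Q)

((((P NAND P) NAND (R NAND R)) NAND ((P NAND P) NAND (R NAND R))) NAND (Q NAND Q))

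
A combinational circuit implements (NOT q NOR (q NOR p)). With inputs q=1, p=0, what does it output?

Substituting: (NOT 1 NOR (1 NOR 0))
= 1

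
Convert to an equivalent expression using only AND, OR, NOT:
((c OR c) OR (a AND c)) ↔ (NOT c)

(((c OR c) OR (a AND c)) AND (NOT c)) OR (NOT ((c OR c) OR (a AND c)) AND c)
(Biconditional = both true or both false)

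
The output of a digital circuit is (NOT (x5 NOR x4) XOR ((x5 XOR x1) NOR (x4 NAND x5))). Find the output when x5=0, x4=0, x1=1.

Substituting: (NOT (0 NOR 0) XOR ((0 XOR 1) NOR (0 NAND 0)))
= 0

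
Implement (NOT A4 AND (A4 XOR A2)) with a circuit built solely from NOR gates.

(((A4 NOR A4) NOR (A4 NOR A4)) NOR (((((A4 NOR A2) NOR (A4 NOR A2)) NOR ((A4 NOR A2) NOR (A4 NOR A2))) NOR ((((A4 NOR A4) NOR (A2 NOR A2)) NOR ((A4 NOR A4) NOR (A2 NOR A2))) NOR (((A4 NOR A4) NOR (A2 NOR A2)) NOR ((A4 NOR A4) NOR (A2 NOR A2))))) NOR ((((A4 NOR A2) NOR (A4 NOR A2)) NOR ((A4 NOR A2) NOR (A4 NOR A2))) NOR ((((A4 NOR A4) NOR (A2 NOR A2)) NOR ((A4 NOR A4) NOR (A2 NOR A2))) NOR (((A4 NOR A4) NOR (A2 NOR A2)) NOR ((A4 NOR A4) NOR (A2 NOR A2)))))))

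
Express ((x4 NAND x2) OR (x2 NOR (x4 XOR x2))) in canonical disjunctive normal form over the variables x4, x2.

(NOT x4 AND NOT x2) OR (NOT x4 AND x2) OR (x4 AND NOT x2)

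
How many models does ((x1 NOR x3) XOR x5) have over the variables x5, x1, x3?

Satisfying assignments: (0,0,0), (1,0,1), (1,1,0), (1,1,1)
Count: 4 out of 8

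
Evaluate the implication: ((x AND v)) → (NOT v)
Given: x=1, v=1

Antecedent ((x AND v)) = 1; consequent (NOT v) = 0.
1 → 0 = 0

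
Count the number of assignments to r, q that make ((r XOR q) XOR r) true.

Satisfying assignments: (0,1), (1,1)
Count: 2 out of 4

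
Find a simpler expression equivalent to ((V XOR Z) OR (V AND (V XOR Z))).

By absorption (E OR (E AND v) = E):
= (V XOR Z)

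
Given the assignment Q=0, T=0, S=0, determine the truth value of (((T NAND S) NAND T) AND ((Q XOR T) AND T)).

Substituting: (((0 NAND 0) NAND 0) AND ((0 XOR 0) AND 0))
= 0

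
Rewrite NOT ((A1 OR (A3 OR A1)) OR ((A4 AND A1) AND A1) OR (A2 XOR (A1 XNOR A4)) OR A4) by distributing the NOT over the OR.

NOT (A1 OR (A3 OR A1)) AND NOT ((A4 AND A1) AND A1) AND NOT (A2 XOR (A1 XNOR A4)) AND NOT A4
De Morgan's: NOT(OR of terms) = AND of negations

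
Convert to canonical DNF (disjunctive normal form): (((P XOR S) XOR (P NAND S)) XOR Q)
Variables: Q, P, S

(NOT Q AND NOT P AND NOT S) OR (Q AND NOT P AND S) OR (Q AND P AND NOT S) OR (Q AND P AND S)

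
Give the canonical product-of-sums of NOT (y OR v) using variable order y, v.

ΠM(1, 2, 3) = (y OR NOT v) AND (NOT y OR v) AND (NOT y OR NOT v)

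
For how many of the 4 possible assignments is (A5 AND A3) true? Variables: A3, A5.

Satisfying assignments: (1,1)
Count: 1 out of 4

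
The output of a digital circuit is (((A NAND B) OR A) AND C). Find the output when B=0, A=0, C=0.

Substituting: (((0 NAND 0) OR 0) AND 0)
= 0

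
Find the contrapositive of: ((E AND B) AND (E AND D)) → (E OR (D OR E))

Contrapositive: NOT (E OR (D OR E)) → NOT ((E AND B) AND (E AND D))
Note: A statement and its contrapositive are logically equivalent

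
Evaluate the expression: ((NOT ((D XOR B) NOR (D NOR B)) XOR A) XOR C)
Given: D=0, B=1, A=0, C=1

Substituting: ((NOT ((0 XOR 1) NOR (0 NOR 1)) XOR 0) XOR 1)
= 0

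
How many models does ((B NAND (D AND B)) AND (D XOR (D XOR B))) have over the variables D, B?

Satisfying assignments: (0,1)
Count: 1 out of 4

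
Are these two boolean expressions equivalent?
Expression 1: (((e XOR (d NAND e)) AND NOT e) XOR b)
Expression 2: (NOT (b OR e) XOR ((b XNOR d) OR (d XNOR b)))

No. Counterexample: with e=0, d=0, b=0, Expression 1 = 1 but Expression 2 = 0.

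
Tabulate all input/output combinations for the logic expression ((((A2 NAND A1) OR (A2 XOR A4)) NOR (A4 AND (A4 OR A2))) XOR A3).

A2 | A1 | A4 | A3 | Output
--------------------------
0 | 0 | 0 | 0 | 0
0 | 0 | 0 | 1 | 1
0 | 0 | 1 | 0 | 0
0 | 0 | 1 | 1 | 1
0 | 1 | 0 | 0 | 0
0 | 1 | 0 | 1 | 1
0 | 1 | 1 | 0 | 0
0 | 1 | 1 | 1 | 1
1 | 0 | 0 | 0 | 0
1 | 0 | 0 | 1 | 1
1 | 0 | 1 | 0 | 0
1 | 0 | 1 | 1 | 1
1 | 1 | 0 | 0 | 0
1 | 1 | 0 | 1 | 1
1 | 1 | 1 | 0 | 0
1 | 1 | 1 | 1 | 1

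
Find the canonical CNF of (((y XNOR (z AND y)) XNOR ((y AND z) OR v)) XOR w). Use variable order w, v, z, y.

(w OR v OR z OR y) AND (w OR v OR NOT z OR y) AND (w OR NOT v OR z OR NOT y) AND (NOT w OR v OR z OR NOT y) AND (NOT w OR v OR NOT z OR NOT y) AND (NOT w OR NOT v OR z OR y) AND (NOT w OR NOT v OR NOT z OR y) AND (NOT w OR NOT v OR NOT z OR NOT y)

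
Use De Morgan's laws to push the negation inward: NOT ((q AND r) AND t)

NOT (q AND r) OR NOT t
De Morgan's: NOT(AND of terms) = OR of negations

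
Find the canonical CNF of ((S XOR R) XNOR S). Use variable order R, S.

(NOT R OR S) AND (NOT R OR NOT S)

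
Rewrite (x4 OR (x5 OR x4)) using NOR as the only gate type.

((x4 NOR ((x5 NOR x4) NOR (x5 NOR x4))) NOR (x4 NOR ((x5 NOR x4) NOR (x5 NOR x4))))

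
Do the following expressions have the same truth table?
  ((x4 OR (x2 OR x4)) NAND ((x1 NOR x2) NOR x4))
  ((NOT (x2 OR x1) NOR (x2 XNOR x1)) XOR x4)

No. Counterexample: with x2=0, x4=0, x1=0, Expression 1 = 1 but Expression 2 = 0.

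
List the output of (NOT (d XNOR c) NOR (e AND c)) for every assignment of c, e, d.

c | e | d | Output
------------------
0 | 0 | 0 | 1
0 | 0 | 1 | 0
0 | 1 | 0 | 1
0 | 1 | 1 | 0
1 | 0 | 0 | 0
1 | 0 | 1 | 1
1 | 1 | 0 | 0
1 | 1 | 1 | 0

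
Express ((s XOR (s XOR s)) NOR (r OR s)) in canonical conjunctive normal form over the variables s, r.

(s OR NOT r) AND (NOT s OR r) AND (NOT s OR NOT r)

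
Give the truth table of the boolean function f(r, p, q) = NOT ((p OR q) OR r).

r | p | q | Output
------------------
0 | 0 | 0 | 1
0 | 0 | 1 | 0
0 | 1 | 0 | 0
0 | 1 | 1 | 0
1 | 0 | 0 | 0
1 | 0 | 1 | 0
1 | 1 | 0 | 0
1 | 1 | 1 | 0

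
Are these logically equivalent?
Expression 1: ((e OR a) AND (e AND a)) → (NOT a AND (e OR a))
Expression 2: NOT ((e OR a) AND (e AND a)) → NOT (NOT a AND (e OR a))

No, Inverse is not equivalent to original (counterexample: a=0, e=1)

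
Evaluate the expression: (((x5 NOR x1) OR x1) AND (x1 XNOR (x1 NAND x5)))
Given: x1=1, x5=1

Substituting: (((1 NOR 1) OR 1) AND (1 XNOR (1 NAND 1)))
= 0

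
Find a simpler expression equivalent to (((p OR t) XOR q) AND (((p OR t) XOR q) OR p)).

By absorption (E AND (E OR v) = E):
= ((p OR t) XOR q)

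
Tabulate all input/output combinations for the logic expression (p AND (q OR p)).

q | p | Output
--------------
0 | 0 | 0
0 | 1 | 1
1 | 0 | 0
1 | 1 | 1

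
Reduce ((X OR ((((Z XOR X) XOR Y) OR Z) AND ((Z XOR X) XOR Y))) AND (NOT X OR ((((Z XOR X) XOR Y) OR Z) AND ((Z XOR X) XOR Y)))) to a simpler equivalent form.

By distribution ((E OR v) AND (E OR NOT v) = E) then absorption (E AND (E OR v) = E):
= ((Z XOR X) XOR Y)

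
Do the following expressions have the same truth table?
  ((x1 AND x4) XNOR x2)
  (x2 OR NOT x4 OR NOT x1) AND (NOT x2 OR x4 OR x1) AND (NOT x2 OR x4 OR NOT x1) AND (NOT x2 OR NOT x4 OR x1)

Yes, they are equivalent — the two output columns agree on all 8 assignments:
x2 | x4 | x1 | Expression 1 | Expression 2
------------------------------------------
0 | 0 | 0 | 1 | 1
0 | 0 | 1 | 1 | 1
0 | 1 | 0 | 1 | 1
0 | 1 | 1 | 0 | 0
1 | 0 | 0 | 0 | 0
1 | 0 | 1 | 0 | 0
1 | 1 | 0 | 0 | 0
1 | 1 | 1 | 1 | 1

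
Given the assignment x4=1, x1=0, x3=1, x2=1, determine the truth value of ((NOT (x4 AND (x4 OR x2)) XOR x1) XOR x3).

Substituting: ((NOT (1 AND (1 OR 1)) XOR 0) XOR 1)
= 1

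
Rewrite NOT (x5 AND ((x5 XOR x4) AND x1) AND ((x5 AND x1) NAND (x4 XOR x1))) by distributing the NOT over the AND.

NOT x5 OR NOT ((x5 XOR x4) AND x1) OR NOT ((x5 AND x1) NAND (x4 XOR x1))
De Morgan's: NOT(AND of terms) = OR of negations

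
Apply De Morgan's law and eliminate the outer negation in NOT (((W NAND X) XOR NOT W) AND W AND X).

NOT ((W NAND X) XOR NOT W) OR NOT W OR NOT X
De Morgan's: NOT(AND of terms) = OR of negations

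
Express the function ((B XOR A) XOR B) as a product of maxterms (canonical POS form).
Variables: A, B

ΠM(0, 1) = (A OR B) AND (A OR NOT B)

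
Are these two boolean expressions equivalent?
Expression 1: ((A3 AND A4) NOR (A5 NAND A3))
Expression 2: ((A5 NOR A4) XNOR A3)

No. Counterexample: with A5=0, A4=0, A3=1, Expression 1 = 0 but Expression 2 = 1.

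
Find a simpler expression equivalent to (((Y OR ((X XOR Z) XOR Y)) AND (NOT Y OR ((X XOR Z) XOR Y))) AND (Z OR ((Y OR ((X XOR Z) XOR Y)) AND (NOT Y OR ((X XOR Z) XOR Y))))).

By absorption (E AND (E OR v) = E) then distribution ((E OR v) AND (E OR NOT v) = E):
= ((X XOR Z) XOR Y)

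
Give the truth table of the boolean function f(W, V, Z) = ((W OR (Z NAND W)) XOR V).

W | V | Z | Output
------------------
0 | 0 | 0 | 1
0 | 0 | 1 | 1
0 | 1 | 0 | 0
0 | 1 | 1 | 0
1 | 0 | 0 | 1
1 | 0 | 1 | 1
1 | 1 | 0 | 0
1 | 1 | 1 | 0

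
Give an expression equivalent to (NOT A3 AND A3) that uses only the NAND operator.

(((A3 NAND A3) NAND A3) NAND ((A3 NAND A3) NAND A3))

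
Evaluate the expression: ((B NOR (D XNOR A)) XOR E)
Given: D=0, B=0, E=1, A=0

Substituting: ((0 NOR (0 XNOR 0)) XOR 1)
= 1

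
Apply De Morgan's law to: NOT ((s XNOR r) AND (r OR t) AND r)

NOT (s XNOR r) OR NOT (r OR t) OR NOT r
De Morgan's: NOT(AND of terms) = OR of negations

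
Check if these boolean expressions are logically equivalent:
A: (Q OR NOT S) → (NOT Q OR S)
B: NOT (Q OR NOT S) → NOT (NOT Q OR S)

No, Inverse is not equivalent to original (counterexample: S=0, Q=1)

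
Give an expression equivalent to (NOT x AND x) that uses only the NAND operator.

(((x NAND x) NAND x) NAND ((x NAND x) NAND x))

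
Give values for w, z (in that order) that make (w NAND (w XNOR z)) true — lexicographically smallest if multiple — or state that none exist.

w=0, z=0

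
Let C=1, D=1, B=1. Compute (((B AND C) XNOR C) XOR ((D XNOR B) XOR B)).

Substituting: (((1 AND 1) XNOR 1) XOR ((1 XNOR 1) XOR 1))
= 1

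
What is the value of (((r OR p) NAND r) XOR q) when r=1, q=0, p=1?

Substituting: (((1 OR 1) NAND 1) XOR 0)
= 0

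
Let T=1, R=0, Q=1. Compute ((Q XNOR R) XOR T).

Substituting: ((1 XNOR 0) XOR 1)
= 1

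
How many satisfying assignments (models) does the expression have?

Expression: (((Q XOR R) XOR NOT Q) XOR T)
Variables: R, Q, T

Satisfying assignments: (0,0,0), (0,1,0), (1,0,1), (1,1,1)
Count: 4 out of 8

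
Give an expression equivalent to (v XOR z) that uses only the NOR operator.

((((v NOR z) NOR (v NOR z)) NOR ((v NOR z) NOR (v NOR z))) NOR ((((v NOR v) NOR (z NOR z)) NOR ((v NOR v) NOR (z NOR z))) NOR (((v NOR v) NOR (z NOR z)) NOR ((v NOR v) NOR (z NOR z)))))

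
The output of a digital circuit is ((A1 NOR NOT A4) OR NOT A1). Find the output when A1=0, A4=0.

Substituting: ((0 NOR NOT 0) OR NOT 0)
= 1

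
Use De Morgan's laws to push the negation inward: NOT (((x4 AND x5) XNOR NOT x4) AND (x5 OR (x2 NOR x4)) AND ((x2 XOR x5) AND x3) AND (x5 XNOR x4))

NOT ((x4 AND x5) XNOR NOT x4) OR NOT (x5 OR (x2 NOR x4)) OR NOT ((x2 XOR x5) AND x3) OR NOT (x5 XNOR x4)
De Morgan's: NOT(AND of terms) = OR of negations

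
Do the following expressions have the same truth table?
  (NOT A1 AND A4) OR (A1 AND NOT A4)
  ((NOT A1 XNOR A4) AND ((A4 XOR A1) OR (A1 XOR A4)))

Yes, they are equivalent — the two output columns agree on all 4 assignments:
A1 | A4 | Expression 1 | Expression 2
-------------------------------------
0 | 0 | 0 | 0
0 | 1 | 1 | 1
1 | 0 | 1 | 1
1 | 1 | 0 | 0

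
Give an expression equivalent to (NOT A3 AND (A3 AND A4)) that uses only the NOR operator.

(((A3 NOR A3) NOR (A3 NOR A3)) NOR (((A3 NOR A3) NOR (A4 NOR A4)) NOR ((A3 NOR A3) NOR (A4 NOR A4))))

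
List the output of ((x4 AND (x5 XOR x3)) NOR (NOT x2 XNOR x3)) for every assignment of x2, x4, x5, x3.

x2 | x4 | x5 | x3 | Output
--------------------------
0 | 0 | 0 | 0 | 1
0 | 0 | 0 | 1 | 0
0 | 0 | 1 | 0 | 1
0 | 0 | 1 | 1 | 0
0 | 1 | 0 | 0 | 1
0 | 1 | 0 | 1 | 0
0 | 1 | 1 | 0 | 0
0 | 1 | 1 | 1 | 0
1 | 0 | 0 | 0 | 0
1 | 0 | 0 | 1 | 1
1 | 0 | 1 | 0 | 0
1 | 0 | 1 | 1 | 1
1 | 1 | 0 | 0 | 0
1 | 1 | 0 | 1 | 0
1 | 1 | 1 | 0 | 0
1 | 1 | 1 | 1 | 1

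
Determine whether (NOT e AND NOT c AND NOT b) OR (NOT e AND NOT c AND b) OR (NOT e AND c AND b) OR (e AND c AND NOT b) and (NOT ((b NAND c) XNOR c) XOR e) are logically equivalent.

Yes, they are equivalent — the two output columns agree on all 8 assignments:
e | c | b | Expression 1 | Expression 2
---------------------------------------
0 | 0 | 0 | 1 | 1
0 | 0 | 1 | 1 | 1
0 | 1 | 0 | 0 | 0
0 | 1 | 1 | 1 | 1
1 | 0 | 0 | 0 | 0
1 | 0 | 1 | 0 | 0
1 | 1 | 0 | 1 | 1
1 | 1 | 1 | 0 | 0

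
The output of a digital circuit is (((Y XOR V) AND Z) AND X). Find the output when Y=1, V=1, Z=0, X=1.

Substituting: (((1 XOR 1) AND 0) AND 1)
= 0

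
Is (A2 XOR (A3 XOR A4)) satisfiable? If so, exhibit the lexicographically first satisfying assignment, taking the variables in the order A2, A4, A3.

A2=0, A4=0, A3=1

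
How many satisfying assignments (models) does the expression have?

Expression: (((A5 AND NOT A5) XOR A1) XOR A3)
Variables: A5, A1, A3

Satisfying assignments: (0,0,1), (0,1,0), (1,0,1), (1,1,0)
Count: 4 out of 8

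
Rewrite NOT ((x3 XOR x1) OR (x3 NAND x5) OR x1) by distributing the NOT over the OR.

NOT (x3 XOR x1) AND NOT (x3 NAND x5) AND NOT x1
De Morgan's: NOT(OR of terms) = AND of negations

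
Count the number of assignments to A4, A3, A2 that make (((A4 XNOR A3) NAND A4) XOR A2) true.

Satisfying assignments: (0,0,0), (0,1,0), (1,0,0), (1,1,1)
Count: 4 out of 8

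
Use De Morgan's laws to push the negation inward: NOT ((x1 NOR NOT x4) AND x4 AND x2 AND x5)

NOT (x1 NOR NOT x4) OR NOT x4 OR NOT x2 OR NOT x5
De Morgan's: NOT(AND of terms) = OR of negations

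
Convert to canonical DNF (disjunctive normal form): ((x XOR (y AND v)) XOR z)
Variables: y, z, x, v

(NOT y AND NOT z AND x AND NOT v) OR (NOT y AND NOT z AND x AND v) OR (NOT y AND z AND NOT x AND NOT v) OR (NOT y AND z AND NOT x AND v) OR (y AND NOT z AND NOT x AND v) OR (y AND NOT z AND x AND NOT v) OR (y AND z AND NOT x AND NOT v) OR (y AND z AND x AND v)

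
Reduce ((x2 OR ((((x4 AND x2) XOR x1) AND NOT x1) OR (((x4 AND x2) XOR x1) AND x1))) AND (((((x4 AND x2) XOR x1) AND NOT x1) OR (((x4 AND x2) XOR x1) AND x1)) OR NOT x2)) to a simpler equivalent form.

By distribution ((E OR v) AND (E OR NOT v) = E) then distribution ((E AND v) OR (E AND NOT v) = E):
= ((x4 AND x2) XOR x1)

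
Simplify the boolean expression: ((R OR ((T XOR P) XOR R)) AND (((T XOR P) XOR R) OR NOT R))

By distribution ((E OR v) AND (E OR NOT v) = E):
= ((T XOR P) XOR R)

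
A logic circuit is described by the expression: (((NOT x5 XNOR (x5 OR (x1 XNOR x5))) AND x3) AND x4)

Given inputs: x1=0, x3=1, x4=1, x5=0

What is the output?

Substituting: (((NOT 0 XNOR (0 OR (0 XNOR 0))) AND 1) AND 1)
= 1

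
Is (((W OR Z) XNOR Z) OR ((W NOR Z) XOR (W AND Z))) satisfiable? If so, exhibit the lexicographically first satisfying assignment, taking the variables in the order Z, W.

Z=0, W=0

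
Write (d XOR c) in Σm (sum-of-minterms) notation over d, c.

Σm(1, 2) = (NOT d AND c) OR (d AND NOT c)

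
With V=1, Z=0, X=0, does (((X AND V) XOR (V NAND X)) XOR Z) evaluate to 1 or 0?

Substituting: (((0 AND 1) XOR (1 NAND 0)) XOR 0)
= 1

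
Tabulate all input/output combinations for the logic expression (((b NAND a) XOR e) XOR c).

b | e | c | a | Output
----------------------
0 | 0 | 0 | 0 | 1
0 | 0 | 0 | 1 | 1
0 | 0 | 1 | 0 | 0
0 | 0 | 1 | 1 | 0
0 | 1 | 0 | 0 | 0
0 | 1 | 0 | 1 | 0
0 | 1 | 1 | 0 | 1
0 | 1 | 1 | 1 | 1
1 | 0 | 0 | 0 | 1
1 | 0 | 0 | 1 | 0
1 | 0 | 1 | 0 | 0
1 | 0 | 1 | 1 | 1
1 | 1 | 0 | 0 | 0
1 | 1 | 0 | 1 | 1
1 | 1 | 1 | 0 | 1
1 | 1 | 1 | 1 | 0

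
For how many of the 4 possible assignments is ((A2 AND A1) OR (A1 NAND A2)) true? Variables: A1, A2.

Satisfying assignments: (0,0), (0,1), (1,0), (1,1)
Count: 4 out of 4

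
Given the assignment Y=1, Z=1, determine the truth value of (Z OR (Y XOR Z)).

Substituting: (1 OR (1 XOR 1))
= 1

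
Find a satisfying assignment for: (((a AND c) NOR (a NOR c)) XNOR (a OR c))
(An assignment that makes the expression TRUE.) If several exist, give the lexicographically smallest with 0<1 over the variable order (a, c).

a=0, c=0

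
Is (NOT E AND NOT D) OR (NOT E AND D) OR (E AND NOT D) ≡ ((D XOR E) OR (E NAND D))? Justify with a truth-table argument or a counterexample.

Yes, they are equivalent — the two output columns agree on all 4 assignments:
E | D | Expression 1 | Expression 2
-----------------------------------
0 | 0 | 1 | 1
0 | 1 | 1 | 1
1 | 0 | 1 | 1
1 | 1 | 0 | 0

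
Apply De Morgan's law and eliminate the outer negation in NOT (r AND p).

NOT r OR NOT p
De Morgan's: NOT(AND of terms) = OR of negations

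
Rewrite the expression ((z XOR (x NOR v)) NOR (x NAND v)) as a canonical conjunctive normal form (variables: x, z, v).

(x OR z OR v) AND (x OR z OR NOT v) AND (x OR NOT z OR v) AND (x OR NOT z OR NOT v) AND (NOT x OR z OR v) AND (NOT x OR NOT z OR v) AND (NOT x OR NOT z OR NOT v)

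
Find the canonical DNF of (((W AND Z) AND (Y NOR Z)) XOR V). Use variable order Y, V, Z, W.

(NOT Y AND V AND NOT Z AND NOT W) OR (NOT Y AND V AND NOT Z AND W) OR (NOT Y AND V AND Z AND NOT W) OR (NOT Y AND V AND Z AND W) OR (Y AND V AND NOT Z AND NOT W) OR (Y AND V AND NOT Z AND W) OR (Y AND V AND Z AND NOT W) OR (Y AND V AND Z AND W)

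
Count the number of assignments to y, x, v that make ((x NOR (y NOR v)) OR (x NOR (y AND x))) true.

Satisfying assignments: (0,0,0), (0,0,1), (1,0,0), (1,0,1)
Count: 4 out of 8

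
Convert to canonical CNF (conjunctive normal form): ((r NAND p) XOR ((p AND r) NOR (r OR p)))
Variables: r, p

(r OR p) AND (NOT r OR NOT p)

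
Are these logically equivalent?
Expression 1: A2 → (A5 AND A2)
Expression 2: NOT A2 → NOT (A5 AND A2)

No, Inverse is not equivalent to original (counterexample: A5=0, A2=1)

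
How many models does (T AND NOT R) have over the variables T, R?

Satisfying assignments: (1,0)
Count: 1 out of 4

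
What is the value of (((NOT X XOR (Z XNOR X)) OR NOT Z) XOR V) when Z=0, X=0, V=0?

Substituting: (((NOT 0 XOR (0 XNOR 0)) OR NOT 0) XOR 0)
= 1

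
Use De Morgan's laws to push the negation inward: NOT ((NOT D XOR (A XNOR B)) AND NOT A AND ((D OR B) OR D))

NOT (NOT D XOR (A XNOR B)) OR A OR NOT ((D OR B) OR D)
De Morgan's: NOT(AND of terms) = OR of negations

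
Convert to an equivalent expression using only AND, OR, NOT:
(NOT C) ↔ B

((NOT C) AND B) OR (C AND NOT B)
(Biconditional = both true or both false)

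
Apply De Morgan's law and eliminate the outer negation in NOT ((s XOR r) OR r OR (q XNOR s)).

NOT (s XOR r) AND NOT r AND NOT (q XNOR s)
De Morgan's: NOT(OR of terms) = AND of negations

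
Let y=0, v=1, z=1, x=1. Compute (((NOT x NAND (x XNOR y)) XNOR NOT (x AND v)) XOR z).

Substituting: (((NOT 1 NAND (1 XNOR 0)) XNOR NOT (1 AND 1)) XOR 1)
= 1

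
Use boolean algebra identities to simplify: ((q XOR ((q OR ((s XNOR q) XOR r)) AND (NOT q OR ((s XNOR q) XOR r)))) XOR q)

By XOR self-cancellation ((E XOR v) XOR v = E) then distribution ((E OR v) AND (E OR NOT v) = E):
= ((s XNOR q) XOR r)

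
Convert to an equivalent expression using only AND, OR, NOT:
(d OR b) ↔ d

((d OR b) AND d) OR (NOT (d OR b) AND NOT d)
(Biconditional = both true or both false)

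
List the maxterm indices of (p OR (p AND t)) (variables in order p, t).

ΠM(0, 1) = (p OR t) AND (p OR NOT t)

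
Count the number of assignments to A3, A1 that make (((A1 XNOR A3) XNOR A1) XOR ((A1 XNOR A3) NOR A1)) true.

Satisfying assignments: (1,1)
Count: 1 out of 4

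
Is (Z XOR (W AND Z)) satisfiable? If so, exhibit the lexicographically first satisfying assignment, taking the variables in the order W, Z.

W=0, Z=1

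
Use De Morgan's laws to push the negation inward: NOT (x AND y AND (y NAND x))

NOT x OR NOT y OR NOT (y NAND x)
De Morgan's: NOT(AND of terms) = OR of negations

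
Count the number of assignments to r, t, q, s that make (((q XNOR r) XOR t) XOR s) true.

Satisfying assignments: (0,0,0,0), (0,0,1,1), (0,1,0,1), (0,1,1,0), (1,0,0,1), (1,0,1,0), (1,1,0,0), (1,1,1,1)
Count: 8 out of 16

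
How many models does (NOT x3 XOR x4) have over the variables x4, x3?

Satisfying assignments: (0,0), (1,1)
Count: 2 out of 4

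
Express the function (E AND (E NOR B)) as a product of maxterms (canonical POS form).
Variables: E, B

ΠM(0, 1, 2, 3) = (E OR B) AND (E OR NOT B) AND (NOT E OR B) AND (NOT E OR NOT B)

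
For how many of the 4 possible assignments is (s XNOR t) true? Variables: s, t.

Satisfying assignments: (0,0), (1,1)
Count: 2 out of 4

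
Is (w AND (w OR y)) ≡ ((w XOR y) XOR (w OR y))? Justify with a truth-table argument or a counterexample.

No. Counterexample: with w=1, y=0, Expression 1 = 1 but Expression 2 = 0.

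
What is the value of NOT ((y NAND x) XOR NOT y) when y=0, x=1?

Substituting: NOT ((0 NAND 1) XOR NOT 0)
= 1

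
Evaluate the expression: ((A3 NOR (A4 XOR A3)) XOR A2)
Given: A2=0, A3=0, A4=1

Substituting: ((0 NOR (1 XOR 0)) XOR 0)
= 0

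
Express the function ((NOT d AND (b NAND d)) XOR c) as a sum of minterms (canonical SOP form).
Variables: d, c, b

Σm(0, 1, 6, 7) = (NOT d AND NOT c AND NOT b) OR (NOT d AND NOT c AND b) OR (d AND c AND NOT b) OR (d AND c AND b)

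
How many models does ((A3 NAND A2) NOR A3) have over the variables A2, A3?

No assignment satisfies the expression.
Count: 0 out of 4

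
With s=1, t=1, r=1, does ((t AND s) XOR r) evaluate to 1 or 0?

Substituting: ((1 AND 1) XOR 1)
= 0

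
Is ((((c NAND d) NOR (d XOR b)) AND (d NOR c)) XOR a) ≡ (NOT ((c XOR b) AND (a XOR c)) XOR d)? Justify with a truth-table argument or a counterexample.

No. Counterexample: with d=0, a=0, b=0, c=0, Expression 1 = 0 but Expression 2 = 1.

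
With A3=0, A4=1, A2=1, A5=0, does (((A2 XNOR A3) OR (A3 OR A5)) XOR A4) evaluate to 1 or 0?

Substituting: (((1 XNOR 0) OR (0 OR 0)) XOR 1)
= 1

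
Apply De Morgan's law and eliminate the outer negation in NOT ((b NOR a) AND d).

NOT (b NOR a) OR NOT d
De Morgan's: NOT(AND of terms) = OR of negations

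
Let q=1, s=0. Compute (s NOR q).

Substituting: (0 NOR 1)
= 0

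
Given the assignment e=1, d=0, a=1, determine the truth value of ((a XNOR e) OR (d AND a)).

Substituting: ((1 XNOR 1) OR (0 AND 1))
= 1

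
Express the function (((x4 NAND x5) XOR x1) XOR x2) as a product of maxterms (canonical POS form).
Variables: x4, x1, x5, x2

ΠM(1, 3, 4, 6, 9, 10, 12, 15) = (x4 OR x1 OR x5 OR NOT x2) AND (x4 OR x1 OR NOT x5 OR NOT x2) AND (x4 OR NOT x1 OR x5 OR x2) AND (x4 OR NOT x1 OR NOT x5 OR x2) AND (NOT x4 OR x1 OR x5 OR NOT x2) AND (NOT x4 OR x1 OR NOT x5 OR x2) AND (NOT x4 OR NOT x1 OR x5 OR x2) AND (NOT x4 OR NOT x1 OR NOT x5 OR NOT x2)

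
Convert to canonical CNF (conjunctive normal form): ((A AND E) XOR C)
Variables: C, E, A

(C OR E OR A) AND (C OR E OR NOT A) AND (C OR NOT E OR A) AND (NOT C OR NOT E OR NOT A)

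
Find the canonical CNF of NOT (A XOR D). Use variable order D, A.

(D OR NOT A) AND (NOT D OR A)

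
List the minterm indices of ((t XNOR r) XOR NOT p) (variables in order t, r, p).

Σm(1, 2, 4, 7) = (NOT t AND NOT r AND p) OR (NOT t AND r AND NOT p) OR (t AND NOT r AND NOT p) OR (t AND r AND p)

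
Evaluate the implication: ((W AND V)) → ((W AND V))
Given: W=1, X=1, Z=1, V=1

Antecedent ((W AND V)) = 1; consequent ((W AND V)) = 1.
1 → 1 = 1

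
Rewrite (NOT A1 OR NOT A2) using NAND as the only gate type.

(((A1 NAND A1) NAND (A1 NAND A1)) NAND ((A2 NAND A2) NAND (A2 NAND A2)))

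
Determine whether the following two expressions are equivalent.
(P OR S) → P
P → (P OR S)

No, Converse is not equivalent to original (counterexample: S=1, P=0)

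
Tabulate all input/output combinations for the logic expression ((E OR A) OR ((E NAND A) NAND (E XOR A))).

A | E | Output
--------------
0 | 0 | 1
0 | 1 | 1
1 | 0 | 1
1 | 1 | 1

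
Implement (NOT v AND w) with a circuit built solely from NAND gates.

(((v NAND v) NAND w) NAND ((v NAND v) NAND w))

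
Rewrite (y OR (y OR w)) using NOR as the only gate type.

((y NOR ((y NOR w) NOR (y NOR w))) NOR (y NOR ((y NOR w) NOR (y NOR w))))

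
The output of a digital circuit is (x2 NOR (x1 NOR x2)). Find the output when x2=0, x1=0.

Substituting: (0 NOR (0 NOR 0))
= 0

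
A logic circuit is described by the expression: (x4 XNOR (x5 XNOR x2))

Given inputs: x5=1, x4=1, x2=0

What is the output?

Substituting: (1 XNOR (1 XNOR 0))
= 0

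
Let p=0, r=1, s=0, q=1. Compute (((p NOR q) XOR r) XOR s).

Substituting: (((0 NOR 1) XOR 1) XOR 0)
= 1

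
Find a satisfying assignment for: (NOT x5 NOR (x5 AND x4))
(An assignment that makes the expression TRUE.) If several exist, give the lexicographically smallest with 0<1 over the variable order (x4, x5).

x4=0, x5=1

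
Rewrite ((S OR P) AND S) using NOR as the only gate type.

((((S NOR P) NOR (S NOR P)) NOR ((S NOR P) NOR (S NOR P))) NOR (S NOR S))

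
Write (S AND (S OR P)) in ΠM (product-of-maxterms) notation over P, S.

ΠM(0, 2) = (P OR S) AND (NOT P OR S)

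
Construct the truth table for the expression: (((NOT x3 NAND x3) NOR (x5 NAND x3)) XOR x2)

x3 | x5 | x2 | Output
---------------------
0 | 0 | 0 | 0
0 | 0 | 1 | 1
0 | 1 | 0 | 0
0 | 1 | 1 | 1
1 | 0 | 0 | 0
1 | 0 | 1 | 1
1 | 1 | 0 | 0
1 | 1 | 1 | 1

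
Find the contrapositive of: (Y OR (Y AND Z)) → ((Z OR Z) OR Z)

Contrapositive: NOT ((Z OR Z) OR Z) → NOT (Y OR (Y AND Z))
Note: A statement and its contrapositive are logically equivalent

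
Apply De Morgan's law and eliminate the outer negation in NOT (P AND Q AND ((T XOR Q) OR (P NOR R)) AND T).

NOT P OR NOT Q OR NOT ((T XOR Q) OR (P NOR R)) OR NOT T
De Morgan's: NOT(AND of terms) = OR of negations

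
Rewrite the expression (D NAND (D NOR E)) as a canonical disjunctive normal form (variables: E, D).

(NOT E AND NOT D) OR (NOT E AND D) OR (E AND NOT D) OR (E AND D)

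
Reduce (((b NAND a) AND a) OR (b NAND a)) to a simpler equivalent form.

By absorption (E OR (E AND v) = E):
= (b NAND a)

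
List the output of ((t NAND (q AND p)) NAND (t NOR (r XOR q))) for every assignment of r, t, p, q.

r | t | p | q | Output
----------------------
0 | 0 | 0 | 0 | 0
0 | 0 | 0 | 1 | 1
0 | 0 | 1 | 0 | 0
0 | 0 | 1 | 1 | 1
0 | 1 | 0 | 0 | 1
0 | 1 | 0 | 1 | 1
0 | 1 | 1 | 0 | 1
0 | 1 | 1 | 1 | 1
1 | 0 | 0 | 0 | 1
1 | 0 | 0 | 1 | 0
1 | 0 | 1 | 0 | 1
1 | 0 | 1 | 1 | 0
1 | 1 | 0 | 0 | 1
1 | 1 | 0 | 1 | 1
1 | 1 | 1 | 0 | 1
1 | 1 | 1 | 1 | 1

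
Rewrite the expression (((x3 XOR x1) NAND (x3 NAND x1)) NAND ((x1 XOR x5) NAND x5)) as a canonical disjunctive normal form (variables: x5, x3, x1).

(NOT x5 AND NOT x3 AND x1) OR (NOT x5 AND x3 AND NOT x1) OR (x5 AND NOT x3 AND NOT x1) OR (x5 AND NOT x3 AND x1) OR (x5 AND x3 AND NOT x1)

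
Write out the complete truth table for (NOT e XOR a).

a | e | Output
--------------
0 | 0 | 1
0 | 1 | 0
1 | 0 | 0
1 | 1 | 1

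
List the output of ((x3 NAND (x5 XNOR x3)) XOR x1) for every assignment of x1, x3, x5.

x1 | x3 | x5 | Output
---------------------
0 | 0 | 0 | 1
0 | 0 | 1 | 1
0 | 1 | 0 | 1
0 | 1 | 1 | 0
1 | 0 | 0 | 0
1 | 0 | 1 | 0
1 | 1 | 0 | 0
1 | 1 | 1 | 1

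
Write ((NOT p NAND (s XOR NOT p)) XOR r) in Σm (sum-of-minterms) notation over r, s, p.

Σm(1, 2, 3, 4) = (NOT r AND NOT s AND p) OR (NOT r AND s AND NOT p) OR (NOT r AND s AND p) OR (r AND NOT s AND NOT p)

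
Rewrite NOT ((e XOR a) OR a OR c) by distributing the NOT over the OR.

NOT (e XOR a) AND NOT a AND NOT c
De Morgan's: NOT(OR of terms) = AND of negations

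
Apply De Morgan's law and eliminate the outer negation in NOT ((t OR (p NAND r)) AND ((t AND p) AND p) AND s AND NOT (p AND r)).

NOT (t OR (p NAND r)) OR NOT ((t AND p) AND p) OR NOT s OR (p AND r)
De Morgan's: NOT(AND of terms) = OR of negations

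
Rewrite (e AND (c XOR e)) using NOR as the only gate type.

((e NOR e) NOR (((((c NOR e) NOR (c NOR e)) NOR ((c NOR e) NOR (c NOR e))) NOR ((((c NOR c) NOR (e NOR e)) NOR ((c NOR c) NOR (e NOR e))) NOR (((c NOR c) NOR (e NOR e)) NOR ((c NOR c) NOR (e NOR e))))) NOR ((((c NOR e) NOR (c NOR e)) NOR ((c NOR e) NOR (c NOR e))) NOR ((((c NOR c) NOR (e NOR e)) NOR ((c NOR c) NOR (e NOR e))) NOR (((c NOR c) NOR (e NOR e)) NOR ((c NOR c) NOR (e NOR e)))))))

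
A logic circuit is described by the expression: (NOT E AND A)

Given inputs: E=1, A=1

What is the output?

Substituting: (NOT 1 AND 1)
= 0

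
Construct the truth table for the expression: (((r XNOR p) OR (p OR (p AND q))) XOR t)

t | r | q | p | Output
----------------------
0 | 0 | 0 | 0 | 1
0 | 0 | 0 | 1 | 1
0 | 0 | 1 | 0 | 1
0 | 0 | 1 | 1 | 1
0 | 1 | 0 | 0 | 0
0 | 1 | 0 | 1 | 1
0 | 1 | 1 | 0 | 0
0 | 1 | 1 | 1 | 1
1 | 0 | 0 | 0 | 0
1 | 0 | 0 | 1 | 0
1 | 0 | 1 | 0 | 0
1 | 0 | 1 | 1 | 0
1 | 1 | 0 | 0 | 1
1 | 1 | 0 | 1 | 0
1 | 1 | 1 | 0 | 1
1 | 1 | 1 | 1 | 0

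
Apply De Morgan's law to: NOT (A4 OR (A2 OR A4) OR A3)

NOT A4 AND NOT (A2 OR A4) AND NOT A3
De Morgan's: NOT(OR of terms) = AND of negations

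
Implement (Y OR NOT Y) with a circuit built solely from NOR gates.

((Y NOR (Y NOR Y)) NOR (Y NOR (Y NOR Y)))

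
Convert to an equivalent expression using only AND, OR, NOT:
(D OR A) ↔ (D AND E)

((D OR A) AND (D AND E)) OR (NOT (D OR A) AND NOT (D AND E))
(Biconditional = both true or both false)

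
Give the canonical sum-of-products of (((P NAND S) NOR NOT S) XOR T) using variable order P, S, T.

Σm(1, 3, 5, 6) = (NOT P AND NOT S AND T) OR (NOT P AND S AND T) OR (P AND NOT S AND T) OR (P AND S AND NOT T)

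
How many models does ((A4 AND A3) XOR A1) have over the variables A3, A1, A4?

Satisfying assignments: (0,1,0), (0,1,1), (1,0,1), (1,1,0)
Count: 4 out of 8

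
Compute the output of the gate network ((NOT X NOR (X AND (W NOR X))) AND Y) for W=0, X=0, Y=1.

Substituting: ((NOT 0 NOR (0 AND (0 NOR 0))) AND 1)
= 0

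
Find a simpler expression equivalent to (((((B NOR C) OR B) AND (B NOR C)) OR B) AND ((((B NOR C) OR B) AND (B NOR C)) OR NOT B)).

By distribution ((E OR v) AND (E OR NOT v) = E) then absorption (E AND (E OR v) = E):
= (B NOR C)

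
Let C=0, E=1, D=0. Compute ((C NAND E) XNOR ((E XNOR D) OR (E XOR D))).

Substituting: ((0 NAND 1) XNOR ((1 XNOR 0) OR (1 XOR 0)))
= 1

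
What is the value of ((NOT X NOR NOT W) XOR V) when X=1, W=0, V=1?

Substituting: ((NOT 1 NOR NOT 0) XOR 1)
= 1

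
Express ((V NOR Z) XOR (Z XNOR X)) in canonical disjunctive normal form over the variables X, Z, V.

(NOT X AND NOT Z AND V) OR (X AND NOT Z AND NOT V) OR (X AND Z AND NOT V) OR (X AND Z AND V)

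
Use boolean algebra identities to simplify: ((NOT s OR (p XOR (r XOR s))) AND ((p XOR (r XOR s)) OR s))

By distribution ((E OR v) AND (E OR NOT v) = E):
= (p XOR (r XOR s))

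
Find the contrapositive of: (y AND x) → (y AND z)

Contrapositive: NOT (y AND z) → NOT (y AND x)
Note: A statement and its contrapositive are logically equivalent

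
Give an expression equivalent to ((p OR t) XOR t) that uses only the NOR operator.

((((((p NOR t) NOR (p NOR t)) NOR t) NOR (((p NOR t) NOR (p NOR t)) NOR t)) NOR ((((p NOR t) NOR (p NOR t)) NOR t) NOR (((p NOR t) NOR (p NOR t)) NOR t))) NOR ((((((p NOR t) NOR (p NOR t)) NOR ((p NOR t) NOR (p NOR t))) NOR (t NOR t)) NOR ((((p NOR t) NOR (p NOR t)) NOR ((p NOR t) NOR (p NOR t))) NOR (t NOR t))) NOR (((((p NOR t) NOR (p NOR t)) NOR ((p NOR t) NOR (p NOR t))) NOR (t NOR t)) NOR ((((p NOR t) NOR (p NOR t)) NOR ((p NOR t) NOR (p NOR t))) NOR (t NOR t)))))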